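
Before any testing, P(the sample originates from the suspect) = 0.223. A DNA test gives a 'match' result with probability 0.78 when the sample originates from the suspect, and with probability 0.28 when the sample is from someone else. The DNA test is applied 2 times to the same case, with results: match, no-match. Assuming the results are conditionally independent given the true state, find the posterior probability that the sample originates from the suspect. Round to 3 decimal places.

Let H be the event that the sample originates from the suspect; start with P(H) = 0.223. P('match'|H) = 0.78, P('match'|¬H) = 0.28.
Update on result 1 ('match'): P(H) ← 0.78·0.2230 / (0.78·0.2230 + 0.28·0.7770) = 0.17394/0.39150 = 0.4443.
Update on result 2 ('no-match'): P(H) ← 0.22·0.4443 / (0.22·0.4443 + 0.72·0.5557) = 0.097744/0.49785 = 0.1963.

Posterior P(H) ≈ 0.196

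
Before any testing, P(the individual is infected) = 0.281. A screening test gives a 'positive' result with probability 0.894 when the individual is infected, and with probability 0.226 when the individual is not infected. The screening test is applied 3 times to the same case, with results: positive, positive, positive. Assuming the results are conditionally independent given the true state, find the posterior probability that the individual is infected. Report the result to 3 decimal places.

Let H be the event that the individual is infected; start with P(H) = 0.281. P('positive'|H) = 0.894, P('positive'|¬H) = 0.226.
Update on result 1 ('positive'): P(H) ← 0.894·0.2810 / (0.894·0.2810 + 0.226·0.7190) = 0.25121/0.41371 = 0.6072.
Update on result 2 ('positive'): P(H) ← 0.894·0.6072 / (0.894·0.6072 + 0.226·0.3928) = 0.54286/0.63163 = 0.8595.
Update on result 3 ('positive'): P(H) ← 0.894·0.8595 / (0.894·0.8595 + 0.226·0.1405) = 0.76836/0.80012 = 0.9603.

Posterior P(H) ≈ 0.960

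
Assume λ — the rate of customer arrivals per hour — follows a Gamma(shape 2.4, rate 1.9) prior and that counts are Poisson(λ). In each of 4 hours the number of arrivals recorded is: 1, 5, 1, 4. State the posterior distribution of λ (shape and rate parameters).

The Poisson likelihood adds the total count to the shape and the number of exposure periods to the rate. Here ∑xᵢ = 11 and n = 4, so shape 2.4→13.4 and rate 1.9→5.9.

Posterior: Gamma(shape=13.4, rate=5.9)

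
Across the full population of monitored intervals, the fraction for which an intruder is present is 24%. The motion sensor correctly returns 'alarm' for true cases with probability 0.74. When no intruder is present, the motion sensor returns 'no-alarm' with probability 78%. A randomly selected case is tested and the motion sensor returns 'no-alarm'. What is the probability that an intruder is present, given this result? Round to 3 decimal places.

Let H be the event that an intruder is present. P(H) = 0.24, so P(¬H) = 0.76. With E the 'no-alarm' result, P(E|H) = 0.26 and P(E|¬H) = 0.78.
P(E) = 0.26·0.24 + 0.78·0.76 = 0.062400 + 0.59280 = 0.65520.
By Bayes' theorem, P(H|E) = 0.062400 / 0.65520 = 0.095.

P(H | E) ≈ 0.095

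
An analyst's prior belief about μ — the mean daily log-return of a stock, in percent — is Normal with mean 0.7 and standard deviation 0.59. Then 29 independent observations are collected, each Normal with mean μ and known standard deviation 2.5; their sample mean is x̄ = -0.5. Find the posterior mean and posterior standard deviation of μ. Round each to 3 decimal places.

With known σ, the Normal prior is conjugate. Weight on the data is w = (n/σ²)/(n/σ² + 1/τ₀²) = 4.64000/(4.64000+2.87274) = 0.61762.
Posterior mean = w·x̄ + (1−w)·μ₀ = 0.61762·-0.5 + 0.38238·0.7 = -0.041. Posterior variance = 1/(4.64000+2.87274) = 0.133107, so SD = 0.365.

Posterior mean ≈ -0.041; posterior SD ≈ 0.365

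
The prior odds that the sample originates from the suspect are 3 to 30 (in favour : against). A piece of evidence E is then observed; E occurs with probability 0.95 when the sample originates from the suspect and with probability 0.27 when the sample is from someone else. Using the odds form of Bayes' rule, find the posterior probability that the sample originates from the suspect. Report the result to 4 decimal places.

Posterior probability ≈ 0.2603

Prior odds = 3/30 = 0.10000.
Likelihood ratio for E = 0.95/0.27 = 3.5185.
Posterior odds = prior odds × LR = 0.35185.
Posterior probability = odds/(1+odds) = 0.35185/1.3519 = 0.2603.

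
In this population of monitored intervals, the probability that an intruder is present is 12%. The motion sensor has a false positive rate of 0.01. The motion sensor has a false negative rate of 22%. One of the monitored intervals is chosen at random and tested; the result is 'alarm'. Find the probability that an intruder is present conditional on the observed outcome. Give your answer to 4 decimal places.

Write H for 'an intruder is present'. Prior odds H:¬H = 0.12/0.88 = 0.13636. For the 'alarm' outcome, the likelihood ratio is 0.78/0.01 = 78.000.
Posterior odds = 0.13636 × 78.000 = 10.636, so P(H|E) = 10.636/(1+10.636) = 0.9141.

P(H | E) ≈ 0.9141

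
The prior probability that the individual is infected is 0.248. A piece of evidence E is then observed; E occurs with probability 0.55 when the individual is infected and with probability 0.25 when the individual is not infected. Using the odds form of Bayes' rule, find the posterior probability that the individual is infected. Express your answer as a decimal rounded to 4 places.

Posterior probability ≈ 0.4205

Prior odds = 0.248/(1−0.248) = 0.32979. In log-odds, ln(0.32979) = -1.1093.
Add log likelihood ratio: ln(2.2000) = 0.78846.
Posterior log-odds = -0.32085, so posterior odds = exp(-0.32085) = 0.72553. Converting, P(H|E) = 0.72553/1.7255 = 0.4205.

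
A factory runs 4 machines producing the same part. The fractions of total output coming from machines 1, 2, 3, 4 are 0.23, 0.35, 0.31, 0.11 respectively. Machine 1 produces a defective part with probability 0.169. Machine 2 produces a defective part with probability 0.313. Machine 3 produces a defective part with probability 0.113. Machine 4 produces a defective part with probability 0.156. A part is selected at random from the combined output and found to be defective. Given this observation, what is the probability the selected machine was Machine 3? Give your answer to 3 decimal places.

Posterior probability ≈ 0.175

P(defective|M1) = 0.169; P(defective|M2) = 0.313; P(defective|M3) = 0.113; P(defective|M4) = 0.156.
Prior × likelihood for each source: 0.23·0.169=0.03887, 0.35·0.313=0.1095, 0.31·0.113=0.03503, 0.11·0.156=0.01716. Summing gives P(defective) = 0.20061.
P(Machine 3 | defective) = 0.03503 / 0.20061 = 0.175.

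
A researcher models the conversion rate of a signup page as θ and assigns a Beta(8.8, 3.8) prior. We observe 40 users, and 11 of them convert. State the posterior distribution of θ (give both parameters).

The binomial likelihood is conjugate to the Beta prior: with 11 successes and 29 failures, the posterior is Beta(8.8+11, 3.8+29) = Beta(19.8, 32.8).

Posterior: Beta(19.8, 32.8)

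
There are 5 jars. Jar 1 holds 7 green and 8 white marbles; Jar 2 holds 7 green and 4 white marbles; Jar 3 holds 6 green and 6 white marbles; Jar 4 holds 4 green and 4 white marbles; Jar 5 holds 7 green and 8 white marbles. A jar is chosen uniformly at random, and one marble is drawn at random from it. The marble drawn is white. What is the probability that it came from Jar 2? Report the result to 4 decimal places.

P(white|Jar 1) = 0.5333; P(white|Jar 2) = 0.3636; P(white|Jar 3) = 0.5; P(white|Jar 4) = 0.5; P(white|Jar 5) = 0.5333.
Prior × likelihood for each source: 0.2·0.5333=0.1067, 0.2·0.3636=0.07273, 0.2·0.5=0.1000, 0.2·0.5=0.1000, 0.2·0.5333=0.1067. Summing gives P(white) = 0.48606.
P(Jar 2 | white) = 0.07273 / 0.48606 = 0.1496.

Posterior probability ≈ 0.1496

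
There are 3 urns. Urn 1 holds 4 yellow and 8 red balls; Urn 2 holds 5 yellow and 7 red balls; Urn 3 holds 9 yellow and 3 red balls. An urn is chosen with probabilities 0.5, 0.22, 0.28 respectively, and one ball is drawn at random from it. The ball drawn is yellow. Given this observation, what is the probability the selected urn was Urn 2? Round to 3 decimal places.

P(yellow|Urn 1) = 0.3333; P(yellow|Urn 2) = 0.4167; P(yellow|Urn 3) = 0.75.
Prior × likelihood for each source: 0.5·0.3333=0.1667, 0.22·0.4167=0.09167, 0.28·0.75=0.2100. Summing gives P(yellow) = 0.46833.
P(Urn 2 | yellow) = 0.09167 / 0.46833 = 0.196.

Posterior probability ≈ 0.196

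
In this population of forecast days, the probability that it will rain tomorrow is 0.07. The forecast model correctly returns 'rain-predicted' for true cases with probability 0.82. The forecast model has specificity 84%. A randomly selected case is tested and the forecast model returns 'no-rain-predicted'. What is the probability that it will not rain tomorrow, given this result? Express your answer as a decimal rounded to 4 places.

P(¬H | E) ≈ 0.9841

Let H be the event that it will rain tomorrow. P(H) = 0.07, so P(¬H) = 0.93. With E the 'no-rain-predicted' result, P(E|H) = 0.18 and P(E|¬H) = 0.84.
P(E) = 0.18·0.07 + 0.84·0.93 = 0.012600 + 0.78120 = 0.79380.
By Bayes' theorem, P(H|E) = 0.012600 / 0.79380 = 0.0159. Hence P(¬H|E) = 1 − 0.0159 = 0.9841.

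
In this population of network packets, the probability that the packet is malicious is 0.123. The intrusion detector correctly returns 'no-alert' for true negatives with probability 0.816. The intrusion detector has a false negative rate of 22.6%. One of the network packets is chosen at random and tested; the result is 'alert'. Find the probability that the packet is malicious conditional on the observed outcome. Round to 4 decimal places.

P(H | E) ≈ 0.3711

Write H for 'the packet is malicious'. Prior odds H:¬H = 0.123/0.877 = 0.14025. For the 'alert' outcome, the likelihood ratio is 0.774/0.184 = 4.2065.
Posterior odds = 0.14025 × 4.2065 = 0.58997, so P(H|E) = 0.58997/(1+0.58997) = 0.3711.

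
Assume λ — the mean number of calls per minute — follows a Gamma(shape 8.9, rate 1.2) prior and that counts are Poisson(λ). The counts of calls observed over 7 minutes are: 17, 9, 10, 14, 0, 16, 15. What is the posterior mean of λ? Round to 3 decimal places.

Total count ∑xᵢ = 81 over n = 7 minutes.
Gamma is conjugate to the Poisson likelihood: posterior is Gamma(shape = 8.9+81 = 89.9, rate = 1.2+7 = 8.2).
Posterior mean = shape/rate = 89.9/8.2 = 10.963.

Posterior mean ≈ 10.963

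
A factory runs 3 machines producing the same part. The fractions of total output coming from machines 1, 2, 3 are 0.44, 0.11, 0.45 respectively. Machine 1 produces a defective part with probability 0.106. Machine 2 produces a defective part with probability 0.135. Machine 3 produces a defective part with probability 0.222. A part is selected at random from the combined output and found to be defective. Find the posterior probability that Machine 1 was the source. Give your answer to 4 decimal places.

Posterior probability ≈ 0.2890

Tabulate prior·likelihood by source: [1] prior 0.44, lik 0.106, product 0.04664; [2] prior 0.11, lik 0.135, product 0.01485; [3] prior 0.45, lik 0.222, product 0.09990.
Normalizing constant = 0.16139; the posterior for Machine 1 is its product over the sum, 0.04664/0.16139 = 0.2890.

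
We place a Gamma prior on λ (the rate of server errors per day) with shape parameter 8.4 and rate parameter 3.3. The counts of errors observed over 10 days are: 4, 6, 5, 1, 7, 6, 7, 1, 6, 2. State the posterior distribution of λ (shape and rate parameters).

Total count ∑xᵢ = 45 over n = 10 days.
Gamma is conjugate to the Poisson likelihood: posterior is Gamma(shape = 8.4+45 = 53.4, rate = 3.3+10 = 13.3).

Posterior: Gamma(shape=53.4, rate=13.3)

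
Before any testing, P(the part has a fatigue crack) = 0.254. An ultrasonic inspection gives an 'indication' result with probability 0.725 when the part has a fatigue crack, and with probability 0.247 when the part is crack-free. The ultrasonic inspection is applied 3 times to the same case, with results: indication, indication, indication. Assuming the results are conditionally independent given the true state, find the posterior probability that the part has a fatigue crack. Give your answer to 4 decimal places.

Posterior P(H) ≈ 0.8959

With H the event that the part has a fatigue crack, the joint likelihood of the observed sequence is P(data|H) = 0.725·0.725·0.725 = 0.38108 and P(data|¬H) = 0.247·0.247·0.247 = 0.015069.
Bayes: P(H|data) = 0.254·0.38108 / (0.254·0.38108 + 0.746·0.015069) = 0.096794/0.10804 = 0.8959.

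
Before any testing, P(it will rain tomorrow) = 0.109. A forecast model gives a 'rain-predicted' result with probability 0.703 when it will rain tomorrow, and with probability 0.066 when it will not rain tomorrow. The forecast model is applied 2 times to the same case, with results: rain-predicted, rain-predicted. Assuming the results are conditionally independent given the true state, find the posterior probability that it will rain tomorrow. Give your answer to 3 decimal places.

Posterior P(H) ≈ 0.933

With H the event that it will rain tomorrow, the joint likelihood of the observed sequence is P(data|H) = 0.703·0.703 = 0.49421 and P(data|¬H) = 0.066·0.066 = 0.0043560.
Bayes: P(H|data) = 0.109·0.49421 / (0.109·0.49421 + 0.891·0.0043560) = 0.053869/0.057750 = 0.9328.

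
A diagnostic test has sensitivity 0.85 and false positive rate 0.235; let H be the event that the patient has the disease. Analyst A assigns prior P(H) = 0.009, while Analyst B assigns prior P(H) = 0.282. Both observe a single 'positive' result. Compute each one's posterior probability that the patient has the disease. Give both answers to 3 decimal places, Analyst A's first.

Analyst A: 0.032; Analyst B: 0.587

The likelihood ratio for a 'positive' result is 0.85/0.235 = 3.6170.
Analyst A: prior odds 0.009/0.991 = 0.0090817; posterior odds 0.032849; posterior probability 0.032.
Analyst B: prior odds 0.282/0.718 = 0.39276; posterior odds 1.4206; posterior probability 0.587.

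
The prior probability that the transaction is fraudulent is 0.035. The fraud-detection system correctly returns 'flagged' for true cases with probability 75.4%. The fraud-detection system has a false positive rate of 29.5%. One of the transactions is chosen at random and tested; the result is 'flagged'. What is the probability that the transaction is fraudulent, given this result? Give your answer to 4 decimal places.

P(H | E) ≈ 0.0848

Write H for 'the transaction is fraudulent'. Prior odds H:¬H = 0.035/0.965 = 0.036269. For the 'flagged' outcome, the likelihood ratio is 0.754/0.295 = 2.5559.
Posterior odds = 0.036269 × 2.5559 = 0.092702, so P(H|E) = 0.092702/(1+0.092702) = 0.0848.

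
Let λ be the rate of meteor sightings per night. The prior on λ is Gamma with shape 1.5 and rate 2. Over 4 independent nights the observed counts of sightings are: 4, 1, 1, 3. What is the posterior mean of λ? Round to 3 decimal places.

Posterior mean ≈ 1.750

Total count ∑xᵢ = 9 over n = 4 nights.
Gamma is conjugate to the Poisson likelihood: posterior is Gamma(shape = 1.5+9 = 10.5, rate = 2+4 = 6).
E[λ | data] = 10.5/6 = 1.750.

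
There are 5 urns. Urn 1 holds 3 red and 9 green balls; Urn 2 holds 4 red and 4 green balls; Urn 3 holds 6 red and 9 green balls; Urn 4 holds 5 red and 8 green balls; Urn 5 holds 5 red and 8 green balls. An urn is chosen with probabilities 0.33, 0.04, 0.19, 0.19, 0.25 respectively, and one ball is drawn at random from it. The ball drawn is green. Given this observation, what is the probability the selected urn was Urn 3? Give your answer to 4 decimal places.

P(green|Urn 1) = 0.75; P(green|Urn 2) = 0.5; P(green|Urn 3) = 0.6; P(green|Urn 4) = 0.6154; P(green|Urn 5) = 0.6154.
Prior × likelihood for each source: 0.33·0.75=0.2475, 0.04·0.5=0.02000, 0.19·0.6=0.1140, 0.19·0.6154=0.1169, 0.25·0.6154=0.1538. Summing gives P(green) = 0.65227.
P(Urn 3 | green) = 0.1140 / 0.65227 = 0.1748.

Posterior probability ≈ 0.1748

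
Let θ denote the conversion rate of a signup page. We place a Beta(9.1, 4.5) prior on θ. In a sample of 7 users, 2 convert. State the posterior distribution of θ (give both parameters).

Observing 2 successes and 5 failures updates Beta(9.1, 4.5) by adding the success and failure counts to the two shape parameters: α = 9.1+2 = 11.1, β = 4.5+5 = 9.5.

Posterior: Beta(11.1, 9.5)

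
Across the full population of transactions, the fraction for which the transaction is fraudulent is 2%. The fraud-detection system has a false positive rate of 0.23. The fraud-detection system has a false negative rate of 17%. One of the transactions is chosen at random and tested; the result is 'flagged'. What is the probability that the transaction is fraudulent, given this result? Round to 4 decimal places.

Write H for 'the transaction is fraudulent'. Prior odds H:¬H = 0.02/0.98 = 0.020408. For the 'flagged' outcome, the likelihood ratio is 0.83/0.23 = 3.6087.
Posterior odds = 0.020408 × 3.6087 = 0.073647, so P(H|E) = 0.073647/(1+0.073647) = 0.0686.

P(H | E) ≈ 0.0686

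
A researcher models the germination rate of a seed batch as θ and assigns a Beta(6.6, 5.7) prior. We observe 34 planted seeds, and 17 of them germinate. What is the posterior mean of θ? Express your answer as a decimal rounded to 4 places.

The binomial likelihood is conjugate to the Beta prior: with 17 successes and 17 failures, the posterior is Beta(6.6+17, 5.7+17) = Beta(23.6, 22.7).
E[θ | data] = 23.6/(23.6+22.7) = 0.5097.

Posterior mean ≈ 0.5097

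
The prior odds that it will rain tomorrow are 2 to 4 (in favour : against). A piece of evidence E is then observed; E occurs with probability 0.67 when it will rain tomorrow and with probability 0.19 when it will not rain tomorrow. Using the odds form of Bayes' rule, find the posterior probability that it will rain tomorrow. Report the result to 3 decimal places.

Posterior probability ≈ 0.638

Prior odds = 2/4 = 0.50000. In log-odds, ln(0.50000) = -0.69315.
Add log likelihood ratio: ln(3.5263) = 1.2603.
Posterior log-odds = 0.56711, so posterior odds = exp(0.56711) = 1.7632. Converting, P(H|E) = 1.7632/2.7632 = 0.638.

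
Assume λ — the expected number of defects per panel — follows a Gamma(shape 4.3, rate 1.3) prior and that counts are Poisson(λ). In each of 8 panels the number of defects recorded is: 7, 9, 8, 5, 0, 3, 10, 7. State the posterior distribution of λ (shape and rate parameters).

Posterior: Gamma(shape=53.3, rate=9.3)

The Poisson likelihood adds the total count to the shape and the number of exposure periods to the rate. Here ∑xᵢ = 49 and n = 8, so shape 4.3→53.3 and rate 1.3→9.3.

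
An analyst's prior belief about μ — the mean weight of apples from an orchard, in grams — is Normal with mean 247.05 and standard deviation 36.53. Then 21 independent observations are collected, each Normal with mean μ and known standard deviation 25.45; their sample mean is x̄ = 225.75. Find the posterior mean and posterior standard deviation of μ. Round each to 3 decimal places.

Posterior mean ≈ 226.231; posterior SD ≈ 5.491

Prior precision 1/τ₀² = 1/36.53² = 0.00074938; data precision n/σ² = 21/25.45² = 0.0324223.
Posterior precision = 0.00074938 + 0.0324223 = 0.0331717, giving posterior SD = 1/√0.0331717 = 5.491.
Posterior mean = (0.00074938·247.05 + 0.0324223·225.75) / 0.0331717 = 226.231.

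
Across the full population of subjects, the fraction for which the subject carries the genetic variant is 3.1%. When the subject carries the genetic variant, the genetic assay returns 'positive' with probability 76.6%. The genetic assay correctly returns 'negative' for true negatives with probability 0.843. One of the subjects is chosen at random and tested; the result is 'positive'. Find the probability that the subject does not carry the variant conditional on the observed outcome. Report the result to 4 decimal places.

P(¬H | E) ≈ 0.8650

Let H be the event that the subject carries the genetic variant. P(H) = 0.031, so P(¬H) = 0.969. With E the 'positive' result, P(E|H) = 0.766 and P(E|¬H) = 0.157.
P(E) = 0.766·0.031 + 0.157·0.969 = 0.023746 + 0.15213 = 0.17588.
By Bayes' theorem, P(H|E) = 0.023746 / 0.17588 = 0.1350. Hence P(¬H|E) = 1 − 0.1350 = 0.8650.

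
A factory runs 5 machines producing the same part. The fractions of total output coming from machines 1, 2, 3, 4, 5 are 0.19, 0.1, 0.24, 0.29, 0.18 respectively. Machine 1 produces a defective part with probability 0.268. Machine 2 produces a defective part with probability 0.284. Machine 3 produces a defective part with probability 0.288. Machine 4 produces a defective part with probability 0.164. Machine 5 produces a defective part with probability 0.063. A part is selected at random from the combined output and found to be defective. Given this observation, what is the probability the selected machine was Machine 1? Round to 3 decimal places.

Tabulate prior·likelihood by source: [1] prior 0.19, lik 0.268, product 0.05092; [2] prior 0.1, lik 0.284, product 0.02840; [3] prior 0.24, lik 0.288, product 0.06912; [4] prior 0.29, lik 0.164, product 0.04756; [5] prior 0.18, lik 0.063, product 0.01134.
Normalizing constant = 0.20734; the posterior for Machine 1 is its product over the sum, 0.05092/0.20734 = 0.246.

Posterior probability ≈ 0.246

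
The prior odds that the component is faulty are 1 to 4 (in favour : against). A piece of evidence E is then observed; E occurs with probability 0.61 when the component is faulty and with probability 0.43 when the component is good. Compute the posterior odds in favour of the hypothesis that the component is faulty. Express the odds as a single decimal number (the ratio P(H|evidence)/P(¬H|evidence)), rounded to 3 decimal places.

Prior odds = 1/4 = 0.25000.
Likelihood ratio for E = 0.61/0.43 = 1.4186.
Posterior odds = prior odds × LR = 0.35465.

Posterior odds ≈ 0.355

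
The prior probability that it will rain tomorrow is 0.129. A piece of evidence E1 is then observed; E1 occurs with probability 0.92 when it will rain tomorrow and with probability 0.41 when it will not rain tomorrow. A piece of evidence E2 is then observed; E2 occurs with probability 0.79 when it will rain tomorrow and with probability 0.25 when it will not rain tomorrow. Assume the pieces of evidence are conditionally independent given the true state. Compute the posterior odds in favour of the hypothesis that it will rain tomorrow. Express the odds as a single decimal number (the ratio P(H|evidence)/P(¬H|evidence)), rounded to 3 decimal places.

Posterior odds ≈ 1.050

Prior odds = 0.129/(1−0.129) = 0.14811.
Likelihood ratio for E1 = 0.92/0.41 = 2.2439.
Likelihood ratio for E2 = 0.79/0.25 = 3.1600.
Posterior odds = prior odds × LR₁ × LR₂ = 1.0502.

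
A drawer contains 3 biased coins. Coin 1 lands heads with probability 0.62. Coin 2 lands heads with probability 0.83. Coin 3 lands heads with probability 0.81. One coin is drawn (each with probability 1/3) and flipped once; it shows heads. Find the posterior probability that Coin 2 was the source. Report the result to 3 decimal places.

Posterior probability ≈ 0.367

Tabulate prior·likelihood by source: [1] prior 0.333333, lik 0.62, product 0.2067; [2] prior 0.333333, lik 0.83, product 0.2767; [3] prior 0.333333, lik 0.81, product 0.2700.
Normalizing constant = 0.75333; the posterior for Coin 2 is its product over the sum, 0.2767/0.75333 = 0.367.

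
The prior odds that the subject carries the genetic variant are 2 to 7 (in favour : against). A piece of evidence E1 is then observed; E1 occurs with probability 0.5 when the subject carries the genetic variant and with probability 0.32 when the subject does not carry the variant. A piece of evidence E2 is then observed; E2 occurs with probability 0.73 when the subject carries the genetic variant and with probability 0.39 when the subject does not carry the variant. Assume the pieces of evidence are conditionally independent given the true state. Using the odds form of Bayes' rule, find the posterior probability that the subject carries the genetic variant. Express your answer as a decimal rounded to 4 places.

Posterior probability ≈ 0.4552

Prior odds = 2/7 = 0.28571. In log-odds, ln(0.28571) = -1.2528.
Add log likelihood ratios: ln(1.5625) + ln(1.8718) = 1.0732.
Posterior log-odds = -0.17958, so posterior odds = exp(-0.17958) = 0.83562. Converting, P(H|E) = 0.83562/1.8356 = 0.4552.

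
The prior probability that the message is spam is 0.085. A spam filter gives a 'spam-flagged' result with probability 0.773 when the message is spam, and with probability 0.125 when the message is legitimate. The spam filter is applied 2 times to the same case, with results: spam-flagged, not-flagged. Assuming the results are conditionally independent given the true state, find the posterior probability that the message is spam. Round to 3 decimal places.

Posterior P(H) ≈ 0.130

Let H be the event that the message is spam; start with P(H) = 0.085. P('spam-flagged'|H) = 0.773, P('spam-flagged'|¬H) = 0.125.
Update on result 1 ('spam-flagged'): P(H) ← 0.773·0.0850 / (0.773·0.0850 + 0.125·0.9150) = 0.065705/0.18008 = 0.3649.
Update on result 2 ('not-flagged'): P(H) ← 0.227·0.3649 / (0.227·0.3649 + 0.875·0.6351) = 0.082824/0.63857 = 0.1297.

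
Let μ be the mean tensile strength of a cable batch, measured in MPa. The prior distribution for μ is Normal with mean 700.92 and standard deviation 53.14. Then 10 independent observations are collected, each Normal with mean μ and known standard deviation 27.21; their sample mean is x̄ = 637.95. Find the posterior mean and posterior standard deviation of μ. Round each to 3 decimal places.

Prior precision 1/τ₀² = 1/53.14² = 0.00035413; data precision n/σ² = 10/27.21² = 0.0135065.
Posterior precision = 0.00035413 + 0.0135065 = 0.0138606, giving posterior SD = 1/√0.0138606 = 8.494.
Posterior mean = (0.00035413·700.92 + 0.0135065·637.95) / 0.0138606 = 639.559.

Posterior mean ≈ 639.559; posterior SD ≈ 8.494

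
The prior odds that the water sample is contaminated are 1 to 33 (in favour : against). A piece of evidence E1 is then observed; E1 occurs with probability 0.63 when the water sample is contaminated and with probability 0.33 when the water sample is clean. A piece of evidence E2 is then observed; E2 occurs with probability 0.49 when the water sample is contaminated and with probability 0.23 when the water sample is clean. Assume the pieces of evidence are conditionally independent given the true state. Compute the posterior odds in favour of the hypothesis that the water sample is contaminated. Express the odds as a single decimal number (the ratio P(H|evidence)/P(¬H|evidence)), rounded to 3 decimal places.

Posterior odds ≈ 0.123

Prior odds = 1/33 = 0.030303.
Likelihood ratio for E1 = 0.63/0.33 = 1.9091.
Likelihood ratio for E2 = 0.49/0.23 = 2.1304.
Posterior odds = prior odds × LR₁ × LR₂ = 0.12325.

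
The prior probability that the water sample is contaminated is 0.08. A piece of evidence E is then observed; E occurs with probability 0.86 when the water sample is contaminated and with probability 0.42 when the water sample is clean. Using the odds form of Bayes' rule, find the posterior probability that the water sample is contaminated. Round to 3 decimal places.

Posterior probability ≈ 0.151

Prior odds = 0.08/(1−0.08) = 0.086957.
Likelihood ratio for E = 0.86/0.42 = 2.0476.
Posterior odds = prior odds × LR = 0.17805.
Posterior probability = odds/(1+odds) = 0.17805/1.1781 = 0.151.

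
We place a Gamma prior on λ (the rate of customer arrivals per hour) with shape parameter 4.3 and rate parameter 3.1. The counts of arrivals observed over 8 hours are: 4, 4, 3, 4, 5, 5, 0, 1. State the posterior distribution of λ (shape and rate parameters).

Posterior: Gamma(shape=30.3, rate=11.1)

The Poisson likelihood adds the total count to the shape and the number of exposure periods to the rate. Here ∑xᵢ = 26 and n = 8, so shape 4.3→30.3 and rate 3.1→11.1.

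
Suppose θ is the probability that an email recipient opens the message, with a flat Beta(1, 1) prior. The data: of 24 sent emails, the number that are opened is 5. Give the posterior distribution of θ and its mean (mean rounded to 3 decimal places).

Posterior: Beta(6, 20); mean ≈ 0.231

Observing 5 successes and 19 failures updates Beta(1, 1) by adding the success and failure counts to the two shape parameters: α = 1+5 = 6, β = 1+19 = 20.
Posterior mean = α/(α+β) = 6/26 = 0.231.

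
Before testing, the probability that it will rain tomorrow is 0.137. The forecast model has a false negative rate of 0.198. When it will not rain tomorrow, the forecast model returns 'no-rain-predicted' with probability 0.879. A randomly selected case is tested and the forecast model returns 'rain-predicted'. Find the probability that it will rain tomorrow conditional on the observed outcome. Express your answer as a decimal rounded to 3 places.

P(H | E) ≈ 0.513

Let H be the event that it will rain tomorrow. P(H) = 0.137, so P(¬H) = 0.863. With E the 'rain-predicted' result, P(E|H) = 0.802 and P(E|¬H) = 0.121.
P(E) = 0.802·0.137 + 0.121·0.863 = 0.10987 + 0.10442 = 0.21430.
By Bayes' theorem, P(H|E) = 0.10987 / 0.21430 = 0.513.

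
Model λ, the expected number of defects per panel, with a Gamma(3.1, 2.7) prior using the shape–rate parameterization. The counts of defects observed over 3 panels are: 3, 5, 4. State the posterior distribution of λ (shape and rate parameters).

Posterior: Gamma(shape=15.1, rate=5.7)

The Poisson likelihood adds the total count to the shape and the number of exposure periods to the rate. Here ∑xᵢ = 12 and n = 3, so shape 3.1→15.1 and rate 2.7→5.7.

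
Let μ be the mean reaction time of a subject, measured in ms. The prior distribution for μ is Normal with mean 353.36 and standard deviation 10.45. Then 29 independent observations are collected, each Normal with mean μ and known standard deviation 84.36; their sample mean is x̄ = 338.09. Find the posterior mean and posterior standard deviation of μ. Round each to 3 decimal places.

With known σ, the Normal prior is conjugate. Weight on the data is w = (n/σ²)/(n/σ² + 1/τ₀²) = 0.00407497/(0.00407497+0.00915730) = 0.30796.
Posterior mean = w·x̄ + (1−w)·μ₀ = 0.30796·338.09 + 0.69204·353.36 = 348.657. Posterior variance = 1/(0.00407497+0.00915730) = 75.5728, so SD = 8.693.

Posterior mean ≈ 348.657; posterior SD ≈ 8.693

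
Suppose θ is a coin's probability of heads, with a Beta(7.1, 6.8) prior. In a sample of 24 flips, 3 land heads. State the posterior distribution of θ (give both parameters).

Observing 3 successes and 21 failures updates Beta(7.1, 6.8) by adding the success and failure counts to the two shape parameters: α = 7.1+3 = 10.1, β = 6.8+21 = 27.8.

Posterior: Beta(10.1, 27.8)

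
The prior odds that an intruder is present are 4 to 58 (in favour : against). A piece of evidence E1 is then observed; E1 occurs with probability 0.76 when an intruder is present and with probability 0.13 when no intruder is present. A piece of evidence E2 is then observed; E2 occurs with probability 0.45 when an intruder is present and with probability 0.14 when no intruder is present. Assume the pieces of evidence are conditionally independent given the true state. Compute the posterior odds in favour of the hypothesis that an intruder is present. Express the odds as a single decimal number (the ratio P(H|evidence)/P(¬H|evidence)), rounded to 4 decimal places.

Posterior odds ≈ 1.2959

Prior odds = 4/58 = 0.068966.
Likelihood ratio for E1 = 0.76/0.13 = 5.8462.
Likelihood ratio for E2 = 0.45/0.14 = 3.2143.
Posterior odds = prior odds × LR₁ × LR₂ = 1.2959.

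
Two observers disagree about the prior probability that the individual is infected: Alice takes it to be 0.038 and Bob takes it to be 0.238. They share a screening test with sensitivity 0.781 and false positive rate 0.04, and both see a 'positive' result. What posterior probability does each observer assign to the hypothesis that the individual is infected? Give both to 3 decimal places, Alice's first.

Alice: 0.435; Bob: 0.859

P('+'|H) = 0.781, P('+'|¬H) = 0.04.
Alice: numerator 0.781·0.038 = 0.029678; evidence = 0.029678+0.04·0.962 = 0.068158; posterior = 0.435.
Bob: numerator 0.781·0.238 = 0.18588; evidence = 0.18588+0.04·0.762 = 0.21636; posterior = 0.859.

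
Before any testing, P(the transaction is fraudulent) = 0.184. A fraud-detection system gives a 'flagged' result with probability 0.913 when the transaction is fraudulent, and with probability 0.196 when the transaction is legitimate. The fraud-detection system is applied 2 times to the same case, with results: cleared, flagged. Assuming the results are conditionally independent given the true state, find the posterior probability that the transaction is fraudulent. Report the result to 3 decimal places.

With H the event that the transaction is fraudulent, the joint likelihood of the observed sequence is P(data|H) = 0.087·0.913 = 0.079431 and P(data|¬H) = 0.804·0.196 = 0.15758.
Bayes: P(H|data) = 0.184·0.079431 / (0.184·0.079431 + 0.816·0.15758) = 0.014615/0.14320 = 0.1021.

Posterior P(H) ≈ 0.102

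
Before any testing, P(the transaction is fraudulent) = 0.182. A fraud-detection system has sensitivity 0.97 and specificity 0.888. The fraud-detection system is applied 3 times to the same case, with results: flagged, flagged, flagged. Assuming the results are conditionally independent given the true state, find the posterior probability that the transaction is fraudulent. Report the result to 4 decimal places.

Posterior P(H) ≈ 0.9931

With H the event that the transaction is fraudulent, the joint likelihood of the observed sequence is P(data|H) = 0.97·0.97·0.97 = 0.91267 and P(data|¬H) = 0.112·0.112·0.112 = 0.0014049.
Bayes: P(H|data) = 0.182·0.91267 / (0.182·0.91267 + 0.818·0.0014049) = 0.16611/0.16726 = 0.9931.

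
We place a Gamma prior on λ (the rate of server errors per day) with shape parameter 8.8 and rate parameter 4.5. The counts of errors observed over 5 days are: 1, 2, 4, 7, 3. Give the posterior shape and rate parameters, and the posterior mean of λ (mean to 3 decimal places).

Posterior: Gamma(shape=25.8, rate=9.5); mean ≈ 2.716

The Poisson likelihood adds the total count to the shape and the number of exposure periods to the rate. Here ∑xᵢ = 17 and n = 5, so shape 8.8→25.8 and rate 4.5→9.5.
E[λ | data] = 25.8/9.5 = 2.716.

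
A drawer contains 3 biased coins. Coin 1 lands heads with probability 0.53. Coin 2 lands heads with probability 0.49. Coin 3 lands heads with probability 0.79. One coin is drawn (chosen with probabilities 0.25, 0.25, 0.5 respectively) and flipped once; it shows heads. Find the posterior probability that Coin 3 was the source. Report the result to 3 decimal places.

Posterior probability ≈ 0.608

P(heads|C1) = 0.53; P(heads|C2) = 0.49; P(heads|C3) = 0.79.
Prior × likelihood for each source: 0.25·0.53=0.1325, 0.25·0.49=0.1225, 0.5·0.79=0.3950. Summing gives P(heads) = 0.65000.
P(Coin 3 | heads) = 0.3950 / 0.65000 = 0.608.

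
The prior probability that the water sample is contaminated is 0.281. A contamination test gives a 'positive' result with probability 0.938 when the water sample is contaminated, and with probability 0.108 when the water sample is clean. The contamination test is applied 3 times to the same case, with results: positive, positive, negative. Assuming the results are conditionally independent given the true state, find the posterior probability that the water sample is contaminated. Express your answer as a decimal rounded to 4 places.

Let H be the event that the water sample is contaminated; start with P(H) = 0.281. P('positive'|H) = 0.938, P('positive'|¬H) = 0.108.
Update on result 1 ('positive'): P(H) ← 0.938·0.2810 / (0.938·0.2810 + 0.108·0.7190) = 0.26358/0.34123 = 0.7724.
Update on result 2 ('positive'): P(H) ← 0.938·0.7724 / (0.938·0.7724 + 0.108·0.2276) = 0.72454/0.74912 = 0.9672.
Update on result 3 ('negative'): P(H) ← 0.062·0.9672 / (0.062·0.9672 + 0.892·0.0328) = 0.059966/0.089230 = 0.6720.

Posterior P(H) ≈ 0.6720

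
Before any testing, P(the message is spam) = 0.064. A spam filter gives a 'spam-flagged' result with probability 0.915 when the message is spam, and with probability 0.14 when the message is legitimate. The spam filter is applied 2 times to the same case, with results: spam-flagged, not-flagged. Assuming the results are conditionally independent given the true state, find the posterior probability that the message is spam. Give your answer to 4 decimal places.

With H the event that the message is spam, the joint likelihood of the observed sequence is P(data|H) = 0.915·0.085 = 0.077775 and P(data|¬H) = 0.14·0.86 = 0.12040.
Bayes: P(H|data) = 0.064·0.077775 / (0.064·0.077775 + 0.936·0.12040) = 0.0049776/0.11767 = 0.0423.

Posterior P(H) ≈ 0.0423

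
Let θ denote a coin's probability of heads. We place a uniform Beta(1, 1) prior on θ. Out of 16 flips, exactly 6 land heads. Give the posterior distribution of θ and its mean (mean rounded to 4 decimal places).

Posterior: Beta(7, 11); mean ≈ 0.3889

Observing 6 successes and 10 failures updates Beta(1, 1) by adding the success and failure counts to the two shape parameters: α = 1+6 = 7, β = 1+10 = 11.
E[θ | data] = 7/(7+11) = 0.3889.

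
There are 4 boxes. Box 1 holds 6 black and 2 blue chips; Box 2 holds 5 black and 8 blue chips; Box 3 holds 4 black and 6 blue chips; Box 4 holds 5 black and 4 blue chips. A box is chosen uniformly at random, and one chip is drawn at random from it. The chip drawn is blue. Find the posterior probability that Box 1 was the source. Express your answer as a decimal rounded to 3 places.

P(blue|Box 1) = 0.25; P(blue|Box 2) = 0.6154; P(blue|Box 3) = 0.6; P(blue|Box 4) = 0.4444.
Prior × likelihood for each source: 0.25·0.25=0.06250, 0.25·0.6154=0.1538, 0.25·0.6=0.1500, 0.25·0.4444=0.1111. Summing gives P(blue) = 0.47746.
P(Box 1 | blue) = 0.06250 / 0.47746 = 0.131.

Posterior probability ≈ 0.131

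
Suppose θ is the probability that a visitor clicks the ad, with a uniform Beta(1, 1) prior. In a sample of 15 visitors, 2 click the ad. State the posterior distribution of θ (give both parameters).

Posterior: Beta(3, 14)

Observing 2 successes and 13 failures updates Beta(1, 1) by adding the success and failure counts to the two shape parameters: α = 1+2 = 3, β = 1+13 = 14.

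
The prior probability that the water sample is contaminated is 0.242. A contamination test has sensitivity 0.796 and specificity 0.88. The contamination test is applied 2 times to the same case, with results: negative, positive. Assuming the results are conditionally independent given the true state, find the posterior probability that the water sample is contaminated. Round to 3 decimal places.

With H the event that the water sample is contaminated, the joint likelihood of the observed sequence is P(data|H) = 0.204·0.796 = 0.16238 and P(data|¬H) = 0.88·0.12 = 0.10560.
Bayes: P(H|data) = 0.242·0.16238 / (0.242·0.16238 + 0.758·0.10560) = 0.039297/0.11934 = 0.3293.

Posterior P(H) ≈ 0.329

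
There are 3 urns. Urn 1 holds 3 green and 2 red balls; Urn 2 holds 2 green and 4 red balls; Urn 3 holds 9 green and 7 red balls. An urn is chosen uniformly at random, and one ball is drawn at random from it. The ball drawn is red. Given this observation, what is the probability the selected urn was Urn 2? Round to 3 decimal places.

P(red|Urn 1) = 0.4; P(red|Urn 2) = 0.6667; P(red|Urn 3) = 0.4375.
Prior × likelihood for each source: 0.333333·0.4=0.1333, 0.333333·0.6667=0.2222, 0.333333·0.4375=0.1458. Summing gives P(red) = 0.50139.
P(Urn 2 | red) = 0.2222 / 0.50139 = 0.443.

Posterior probability ≈ 0.443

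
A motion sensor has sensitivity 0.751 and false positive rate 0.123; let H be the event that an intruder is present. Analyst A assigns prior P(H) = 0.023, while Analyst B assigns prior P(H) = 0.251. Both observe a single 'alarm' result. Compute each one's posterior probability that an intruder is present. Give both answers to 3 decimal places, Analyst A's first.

P('+'|H) = 0.751, P('+'|¬H) = 0.123.
Analyst A: numerator 0.751·0.023 = 0.017273; evidence = 0.017273+0.123·0.977 = 0.13744; posterior = 0.126.
Analyst B: numerator 0.751·0.251 = 0.18850; evidence = 0.18850+0.123·0.749 = 0.28063; posterior = 0.672.

Analyst A: 0.126; Analyst B: 0.672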